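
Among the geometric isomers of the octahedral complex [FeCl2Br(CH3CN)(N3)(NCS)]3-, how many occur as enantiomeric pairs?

6

Placing the ligands in turn and identifying arrangements related by rotation or reflection leaves 9 distinct geometric isomers.
Of these, 6 lack any improper symmetry element and so occur as enantiomeric pairs, giving 9 + 6 = 15 stereoisomers in total.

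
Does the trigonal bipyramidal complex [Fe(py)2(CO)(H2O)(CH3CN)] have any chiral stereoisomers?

yes

In a trigonal bipyramid the two axial positions differ from the three equatorial ones.
Exhaustive case analysis gives 7 geometric isomers.
Of these, 3 lack any improper symmetry element and so occur as enantiomeric pairs, giving 7 + 3 = 10 stereoisomers in total.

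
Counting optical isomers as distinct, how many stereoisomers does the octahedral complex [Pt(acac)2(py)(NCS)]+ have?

3

In an octahedral complex each vertex has one trans partner and four cis neighbours.
Each acac is bidentate and must span two cis positions.
The distinct arrangements are (2 in all): py and NCS mutually cis (chiral); py and NCS mutually trans.
One of these lacks any improper symmetry element and so occurs as an enantiomeric pair, giving 2 + 1 = 3 stereoisomers in total.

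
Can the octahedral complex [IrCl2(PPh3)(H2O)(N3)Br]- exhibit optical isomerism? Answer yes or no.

The six octahedral sites form three mutually perpendicular trans pairs.
Placing the ligands in turn and identifying arrangements related by rotation or reflection leaves 9 distinct geometric isomers.
Of these, 6 lack any improper symmetry element and so occur as enantiomeric pairs, giving 9 + 6 = 15 stereoisomers in total.

yes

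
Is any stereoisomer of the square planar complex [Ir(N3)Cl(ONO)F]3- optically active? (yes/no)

no

Working through the distinct placements yields 3 geometric isomers: (Cl/N3 trans, F/ONO trans); (Cl/ONO trans, F/N3 trans); (Cl/F trans, N3/ONO trans).
Each arrangement has an internal mirror plane or centre of symmetry, so none is chiral.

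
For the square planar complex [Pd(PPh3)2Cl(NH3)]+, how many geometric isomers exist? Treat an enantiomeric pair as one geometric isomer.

2

A square has two trans pairs of vertices; adjacent vertices are cis.
Working through the distinct placements yields 2 geometric isomers: PPh3 cis; PPh3 trans.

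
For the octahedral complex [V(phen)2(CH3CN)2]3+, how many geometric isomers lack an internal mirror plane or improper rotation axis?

Each phen is bidentate and must span two cis positions.
Systematic placement gives 2 geometric isomers: CH3CN trans; CH3CN cis (chiral).
One of these lacks any improper symmetry element and so occurs as an enantiomeric pair, giving 2 + 1 = 3 stereoisomers in total.

1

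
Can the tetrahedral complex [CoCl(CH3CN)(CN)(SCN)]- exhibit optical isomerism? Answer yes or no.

yes

In a tetrahedral complex all four positions are equivalent and every pair of ligands is adjacent — there is no cis/trans distinction.
Only one geometric arrangement is possible; it has no improper symmetry element, so it exists as a pair of enantiomers (2 stereoisomers).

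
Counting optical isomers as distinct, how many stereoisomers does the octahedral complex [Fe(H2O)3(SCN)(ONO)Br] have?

The six octahedral sites form three mutually perpendicular trans pairs.
Systematic placement gives 4 geometric isomers: H2O mer (3 arrangements); H2O fac (chiral).
One of these lacks any improper symmetry element and so occurs as an enantiomeric pair, giving 4 + 1 = 5 stereoisomers in total.

5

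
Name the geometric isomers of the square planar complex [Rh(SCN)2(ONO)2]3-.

A square has two trans pairs of vertices; adjacent vertices are cis.
Working through the distinct placements yields 2 geometric isomers: SCN cis; SCN trans.

cis and trans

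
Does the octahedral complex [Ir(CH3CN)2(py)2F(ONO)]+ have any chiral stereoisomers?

yes

An octahedron has six vertices in three trans pairs; every non-trans pair is cis.
Working through the distinct placements yields 6 geometric isomers: CH3CN trans, py trans; CH3CN trans, py cis; CH3CN cis, py trans; CH3CN cis, py cis (3 arrangements, 2 chiral).
Of these, 2 lack any improper symmetry element and so occur as enantiomeric pairs, giving 6 + 2 = 8 stereoisomers in total.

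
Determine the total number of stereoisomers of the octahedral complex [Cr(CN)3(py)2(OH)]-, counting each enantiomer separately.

In an octahedral complex each vertex has one trans partner and four cis neighbours.
Systematic placement gives 3 geometric isomers: CN mer, py trans; CN mer, py cis; CN fac, py cis.
Each arrangement has an internal mirror plane or centre of symmetry, so none is chiral.

3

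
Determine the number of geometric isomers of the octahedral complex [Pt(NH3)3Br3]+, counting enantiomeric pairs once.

The six octahedral sites form three mutually perpendicular trans pairs.
Working through the distinct placements yields 2 geometric isomers: NH3 mer; NH3 fac.

2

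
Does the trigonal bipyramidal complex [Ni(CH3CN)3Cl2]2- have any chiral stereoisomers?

The distinct arrangements are (3 in all): Cl both equatorial; Cl one axial, one equatorial; Cl both axial.
Each arrangement has an internal mirror plane or centre of symmetry, so none is chiral.

no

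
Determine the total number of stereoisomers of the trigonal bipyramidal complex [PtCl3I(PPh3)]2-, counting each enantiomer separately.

4

There are 4 geometric isomers: I equatorial, PPh3 equatorial; I axial, PPh3 equatorial; I equatorial, PPh3 axial; I axial, PPh3 axial.
Each arrangement has an internal mirror plane or centre of symmetry, so none is chiral.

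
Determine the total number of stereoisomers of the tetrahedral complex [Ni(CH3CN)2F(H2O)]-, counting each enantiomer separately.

In a tetrahedral complex all four positions are equivalent and every pair of ligands is adjacent — there is no cis/trans distinction.
Only one geometric arrangement is possible.

1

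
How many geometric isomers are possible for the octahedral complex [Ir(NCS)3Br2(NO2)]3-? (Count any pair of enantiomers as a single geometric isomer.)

3

In an octahedral complex each vertex has one trans partner and four cis neighbours.
Working through the distinct placements yields 3 geometric isomers: NCS mer, Br trans; NCS fac, Br cis; NCS mer, Br cis.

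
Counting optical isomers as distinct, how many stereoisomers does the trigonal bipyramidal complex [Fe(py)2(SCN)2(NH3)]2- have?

A trigonal bipyramid has two axial and three equatorial sites, which are chemically inequivalent.
Placing the ligands in turn and identifying arrangements related by rotation or reflection leaves 5 distinct geometric isomers.
One of these lacks any improper symmetry element and so occurs as an enantiomeric pair, giving 5 + 1 = 6 stereoisomers in total.

6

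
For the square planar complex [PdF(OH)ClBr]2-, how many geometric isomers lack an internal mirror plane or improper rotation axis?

0

A square has two trans pairs of vertices; adjacent vertices are cis.
There are 3 geometric isomers: (Br/F trans, Cl/OH trans); (Br/OH trans, Cl/F trans); (Br/Cl trans, F/OH trans).
Each arrangement has an internal mirror plane or centre of symmetry, so none is chiral.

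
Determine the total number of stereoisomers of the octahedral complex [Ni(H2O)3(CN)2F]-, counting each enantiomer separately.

An octahedron has six vertices in three trans pairs; every non-trans pair is cis.
The distinct arrangements are (3 in all): H2O mer, CN trans; H2O mer, CN cis; H2O fac, CN cis.
Each arrangement has an internal mirror plane or centre of symmetry, so none is chiral.

3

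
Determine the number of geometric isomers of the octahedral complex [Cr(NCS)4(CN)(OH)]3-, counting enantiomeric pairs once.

The distinct arrangements are (2 in all): CN and OH mutually cis; CN and OH mutually trans.

2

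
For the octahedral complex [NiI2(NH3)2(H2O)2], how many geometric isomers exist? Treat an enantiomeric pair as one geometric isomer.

5

Systematic placement gives 5 geometric isomers: I trans, NH3 trans, H2O trans; I cis, NH3 cis, H2O trans; I cis, NH3 trans, H2O cis; I cis, NH3 cis, H2O cis (chiral); I trans, NH3 cis, H2O cis.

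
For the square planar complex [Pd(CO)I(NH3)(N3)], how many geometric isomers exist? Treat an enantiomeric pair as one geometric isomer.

3

In a square planar complex each vertex has one trans partner and two cis neighbours.
Systematic placement gives 3 geometric isomers: (CO/N3 trans, I/NH3 trans); (CO/NH3 trans, I/N3 trans); (CO/I trans, N3/NH3 trans).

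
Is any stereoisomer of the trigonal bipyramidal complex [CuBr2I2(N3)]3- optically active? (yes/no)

Systematic enumeration (placing each ligand type in turn and discarding arrangements equivalent by rotation or reflection) gives 5 geometric isomers.
One of these lacks any improper symmetry element and so occurs as an enantiomeric pair, giving 5 + 1 = 6 stereoisomers in total.

yes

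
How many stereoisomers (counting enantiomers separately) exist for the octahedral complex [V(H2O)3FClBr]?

5

The distinct arrangements are (4 in all): H2O mer (3 arrangements); H2O fac (chiral).
One of these lacks any improper symmetry element and so occurs as an enantiomeric pair, giving 4 + 1 = 5 stereoisomers in total.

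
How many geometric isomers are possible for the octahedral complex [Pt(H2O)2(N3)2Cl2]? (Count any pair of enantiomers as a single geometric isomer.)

5

In an octahedral complex each vertex has one trans partner and four cis neighbours.
There are 5 geometric isomers: H2O trans, N3 trans, Cl trans; H2O cis, N3 cis, Cl trans; H2O cis, N3 trans, Cl cis; H2O cis, N3 cis, Cl cis (chiral); H2O trans, N3 cis, Cl cis.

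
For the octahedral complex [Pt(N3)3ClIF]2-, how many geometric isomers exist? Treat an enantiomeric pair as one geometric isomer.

An octahedron has six vertices in three trans pairs; every non-trans pair is cis.
There are 4 geometric isomers: N3 mer (3 arrangements); N3 fac (chiral).

4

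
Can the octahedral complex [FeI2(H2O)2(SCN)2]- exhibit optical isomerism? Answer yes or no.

yes

An octahedron has six vertices in three trans pairs; every non-trans pair is cis.
Systematic placement gives 5 geometric isomers: I trans, H2O trans, SCN trans; I cis, H2O trans, SCN cis; I cis, H2O cis, SCN trans; I cis, H2O cis, SCN cis (chiral); I trans, H2O cis, SCN cis.
One of these lacks any improper symmetry element and so occurs as an enantiomeric pair, giving 5 + 1 = 6 stereoisomers in total.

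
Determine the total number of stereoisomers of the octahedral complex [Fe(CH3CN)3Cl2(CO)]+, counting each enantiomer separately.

3

An octahedron has six vertices in three trans pairs; every non-trans pair is cis.
There are 3 geometric isomers: CH3CN mer, Cl trans; CH3CN mer, Cl cis; CH3CN fac, Cl cis.
Each arrangement has an internal mirror plane or centre of symmetry, so none is chiral.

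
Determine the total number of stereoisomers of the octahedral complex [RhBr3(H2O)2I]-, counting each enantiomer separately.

3

There are 3 geometric isomers: Br mer, H2O cis; Br mer, H2O trans; Br fac, H2O cis.
Each arrangement has an internal mirror plane or centre of symmetry, so none is chiral.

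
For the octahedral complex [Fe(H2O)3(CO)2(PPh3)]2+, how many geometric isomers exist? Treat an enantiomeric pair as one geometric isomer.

3

In an octahedral complex each vertex has one trans partner and four cis neighbours.
Systematic placement gives 3 geometric isomers: H2O mer, CO trans; H2O fac, CO cis; H2O mer, CO cis.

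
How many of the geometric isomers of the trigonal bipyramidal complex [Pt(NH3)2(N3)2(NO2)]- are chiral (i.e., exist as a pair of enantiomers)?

1

In a trigonal bipyramid the two axial positions differ from the three equatorial ones.
Exhaustive case analysis gives 5 geometric isomers.
One of these lacks any improper symmetry element and so occurs as an enantiomeric pair, giving 5 + 1 = 6 stereoisomers in total.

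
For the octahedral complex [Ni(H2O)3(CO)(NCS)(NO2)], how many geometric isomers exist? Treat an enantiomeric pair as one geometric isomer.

In an octahedral complex each vertex has one trans partner and four cis neighbours.
Working through the distinct placements yields 4 geometric isomers: H2O mer (3 arrangements); H2O fac (chiral).

4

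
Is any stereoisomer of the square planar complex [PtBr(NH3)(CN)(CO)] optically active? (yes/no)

In a square planar complex each vertex has one trans partner and two cis neighbours.
The distinct arrangements are (3 in all): (Br/CO trans, CN/NH3 trans); (Br/NH3 trans, CN/CO trans); (Br/CN trans, CO/NH3 trans).
Each arrangement has an internal mirror plane or centre of symmetry, so none is chiral.

no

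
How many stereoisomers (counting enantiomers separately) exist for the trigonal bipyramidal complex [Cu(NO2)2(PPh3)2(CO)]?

6

In a trigonal bipyramid the two axial positions differ from the three equatorial ones.
Systematic enumeration (placing each ligand type in turn and discarding arrangements equivalent by rotation or reflection) gives 5 geometric isomers.
One of these lacks any improper symmetry element and so occurs as an enantiomeric pair, giving 5 + 1 = 6 stereoisomers in total.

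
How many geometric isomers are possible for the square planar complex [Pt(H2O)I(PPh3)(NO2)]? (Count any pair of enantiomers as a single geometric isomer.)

A square has two trans pairs of vertices; adjacent vertices are cis.
Systematic placement gives 3 geometric isomers: (H2O/NO2 trans, I/PPh3 trans); (H2O/PPh3 trans, I/NO2 trans); (H2O/I trans, NO2/PPh3 trans).

3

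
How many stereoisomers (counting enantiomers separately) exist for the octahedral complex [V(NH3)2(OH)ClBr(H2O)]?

15

An octahedron has six vertices in three trans pairs; every non-trans pair is cis.
Systematic enumeration (placing each ligand type in turn and discarding arrangements equivalent by rotation or reflection) gives 9 geometric isomers.
Of these, 6 lack any improper symmetry element and so occur as enantiomeric pairs, giving 9 + 6 = 15 stereoisomers in total.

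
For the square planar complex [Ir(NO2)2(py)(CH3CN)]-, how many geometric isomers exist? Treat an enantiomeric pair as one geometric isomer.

2

There are 2 geometric isomers: NO2 cis; NO2 trans.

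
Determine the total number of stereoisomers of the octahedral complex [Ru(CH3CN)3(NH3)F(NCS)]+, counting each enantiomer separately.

In an octahedral complex each vertex has one trans partner and four cis neighbours.
Systematic placement gives 4 geometric isomers: CH3CN mer (3 arrangements); CH3CN fac (chiral).
One of these lacks any improper symmetry element and so occurs as an enantiomeric pair, giving 4 + 1 = 5 stereoisomers in total.

5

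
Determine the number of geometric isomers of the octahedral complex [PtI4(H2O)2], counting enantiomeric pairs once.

2

The six octahedral sites form three mutually perpendicular trans pairs.
Systematic placement gives 2 geometric isomers: H2O trans; H2O cis.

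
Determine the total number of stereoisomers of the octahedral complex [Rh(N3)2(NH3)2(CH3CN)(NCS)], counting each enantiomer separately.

8

The six octahedral sites form three mutually perpendicular trans pairs.
The distinct arrangements are (6 in all): N3 cis, NH3 trans; N3 cis, NH3 cis (3 arrangements, 2 chiral); N3 trans, NH3 trans; N3 trans, NH3 cis.
Of these, 2 lack any improper symmetry element and so occur as enantiomeric pairs, giving 6 + 2 = 8 stereoisomers in total.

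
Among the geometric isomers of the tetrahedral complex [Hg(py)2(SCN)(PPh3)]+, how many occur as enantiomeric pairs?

In a tetrahedral complex all four positions are equivalent and every pair of ligands is adjacent — there is no cis/trans distinction.
Only one geometric arrangement is possible.

0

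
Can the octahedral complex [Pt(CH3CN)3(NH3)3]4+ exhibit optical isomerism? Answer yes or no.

In an octahedral complex each vertex has one trans partner and four cis neighbours.
There are 2 geometric isomers: CH3CN mer; CH3CN fac.
Each arrangement has an internal mirror plane or centre of symmetry, so none is chiral.

no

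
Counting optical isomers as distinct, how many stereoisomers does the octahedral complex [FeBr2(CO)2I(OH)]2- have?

8

Systematic placement gives 6 geometric isomers: Br trans, CO trans; Br trans, CO cis; Br cis, CO cis (3 arrangements, 2 chiral); Br cis, CO trans.
Of these, 2 lack any improper symmetry element and so occur as enantiomeric pairs, giving 6 + 2 = 8 stereoisomers in total.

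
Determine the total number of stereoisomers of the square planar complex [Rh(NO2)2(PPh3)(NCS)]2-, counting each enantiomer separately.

2

Working through the distinct placements yields 2 geometric isomers: NO2 cis; NO2 trans.
Each arrangement has an internal mirror plane or centre of symmetry, so none is chiral.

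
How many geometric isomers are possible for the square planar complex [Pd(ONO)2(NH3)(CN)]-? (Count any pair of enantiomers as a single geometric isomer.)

2

In a square planar complex each vertex has one trans partner and two cis neighbours.
Systematic placement gives 2 geometric isomers: ONO cis; ONO trans.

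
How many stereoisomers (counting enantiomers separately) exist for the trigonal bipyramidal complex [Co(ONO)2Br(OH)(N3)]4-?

In a trigonal bipyramid the two axial positions differ from the three equatorial ones.
Exhaustive case analysis gives 7 geometric isomers.
Of these, 3 lack any improper symmetry element and so occur as enantiomeric pairs, giving 7 + 3 = 10 stereoisomers in total.

10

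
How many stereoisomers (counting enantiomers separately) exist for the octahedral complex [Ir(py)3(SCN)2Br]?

The six octahedral sites form three mutually perpendicular trans pairs.
There are 3 geometric isomers: py mer, SCN cis; py mer, SCN trans; py fac, SCN cis.
Each arrangement has an internal mirror plane or centre of symmetry, so none is chiral.

3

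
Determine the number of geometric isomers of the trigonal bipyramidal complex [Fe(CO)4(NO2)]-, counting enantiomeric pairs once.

2

In a trigonal bipyramid the two axial positions differ from the three equatorial ones.
Systematic placement gives 2 geometric isomers: NO2 equatorial; NO2 axial.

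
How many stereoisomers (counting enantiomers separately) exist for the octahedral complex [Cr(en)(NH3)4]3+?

An octahedron has six vertices in three trans pairs; every non-trans pair is cis.
Each en is bidentate and must span two cis positions.
Only one geometric arrangement is possible.

1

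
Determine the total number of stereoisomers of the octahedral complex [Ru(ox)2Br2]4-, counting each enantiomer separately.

The six octahedral sites form three mutually perpendicular trans pairs.
Each ox is bidentate and must span two cis positions.
The distinct arrangements are (2 in all): Br trans; Br cis (chiral).
One of these lacks any improper symmetry element and so occurs as an enantiomeric pair, giving 2 + 1 = 3 stereoisomers in total.

3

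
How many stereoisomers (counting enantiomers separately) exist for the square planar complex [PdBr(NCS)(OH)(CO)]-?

A square has two trans pairs of vertices; adjacent vertices are cis.
The distinct arrangements are (3 in all): (Br/NCS trans, CO/OH trans); (Br/OH trans, CO/NCS trans); (Br/CO trans, NCS/OH trans).
Each arrangement has an internal mirror plane or centre of symmetry, so none is chiral.

3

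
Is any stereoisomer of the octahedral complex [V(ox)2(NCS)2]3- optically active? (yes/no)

In an octahedral complex each vertex has one trans partner and four cis neighbours.
Each ox is bidentate and must span two cis positions.
There are 2 geometric isomers: NCS trans; NCS cis (chiral).
One of these lacks any improper symmetry element and so occurs as an enantiomeric pair, giving 2 + 1 = 3 stereoisomers in total.

yes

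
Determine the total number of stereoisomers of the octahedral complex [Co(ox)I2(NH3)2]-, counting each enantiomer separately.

An octahedron has six vertices in three trans pairs; every non-trans pair is cis.
Each ox is bidentate and must span two cis positions.
The distinct arrangements are (3 in all): I trans, NH3 cis; I cis, NH3 cis (chiral); I cis, NH3 trans.
One of these lacks any improper symmetry element and so occurs as an enantiomeric pair, giving 3 + 1 = 4 stereoisomers in total.

4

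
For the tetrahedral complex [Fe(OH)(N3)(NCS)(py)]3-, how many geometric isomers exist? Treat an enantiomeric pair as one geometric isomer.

Only one geometric arrangement is possible; it has no improper symmetry element, so it exists as a pair of enantiomers (2 stereoisomers).

1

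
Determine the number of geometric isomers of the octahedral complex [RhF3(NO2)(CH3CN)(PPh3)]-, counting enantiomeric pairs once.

Systematic placement gives 4 geometric isomers: F mer (3 arrangements); F fac (chiral).

4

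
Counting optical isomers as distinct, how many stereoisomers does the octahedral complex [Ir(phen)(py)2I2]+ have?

4

The six octahedral sites form three mutually perpendicular trans pairs.
Each phen is bidentate and must span two cis positions.
The distinct arrangements are (3 in all): py cis, I trans; py trans, I cis; py cis, I cis (chiral).
One of these lacks any improper symmetry element and so occurs as an enantiomeric pair, giving 3 + 1 = 4 stereoisomers in total.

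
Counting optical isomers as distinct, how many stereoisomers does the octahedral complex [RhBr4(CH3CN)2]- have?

In an octahedral complex each vertex has one trans partner and four cis neighbours.
There are 2 geometric isomers: CH3CN trans; CH3CN cis.
Each arrangement has an internal mirror plane or centre of symmetry, so none is chiral.

2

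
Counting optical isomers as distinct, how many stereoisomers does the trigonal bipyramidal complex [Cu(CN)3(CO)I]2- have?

4

In a trigonal bipyramid the two axial positions differ from the three equatorial ones.
There are 4 geometric isomers: CO equatorial, I equatorial; CO axial, I equatorial; CO equatorial, I axial; CO axial, I axial.
Each arrangement has an internal mirror plane or centre of symmetry, so none is chiral.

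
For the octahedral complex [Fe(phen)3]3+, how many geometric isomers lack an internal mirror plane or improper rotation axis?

1

Each phen is bidentate and must span two cis positions.
Only one geometric arrangement is possible; it has no improper symmetry element, so it exists as a pair of enantiomers (2 stereoisomers).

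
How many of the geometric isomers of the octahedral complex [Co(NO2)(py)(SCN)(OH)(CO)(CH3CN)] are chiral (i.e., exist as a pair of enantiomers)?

15

In an octahedral complex each vertex has one trans partner and four cis neighbours.
Systematic enumeration (placing each ligand type in turn and discarding arrangements equivalent by rotation or reflection) gives 15 geometric isomers.
Of these, 15 lack any improper symmetry element and so occur as enantiomeric pairs, giving 15 + 15 = 30 stereoisomers in total.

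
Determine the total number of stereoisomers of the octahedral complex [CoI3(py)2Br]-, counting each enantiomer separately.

3

In an octahedral complex each vertex has one trans partner and four cis neighbours.
Working through the distinct placements yields 3 geometric isomers: I mer, py trans; I fac, py cis; I mer, py cis.
Each arrangement has an internal mirror plane or centre of symmetry, so none is chiral.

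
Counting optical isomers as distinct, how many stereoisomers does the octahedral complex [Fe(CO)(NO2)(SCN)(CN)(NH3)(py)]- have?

The six octahedral sites form three mutually perpendicular trans pairs.
Placing the ligands in turn and identifying arrangements related by rotation or reflection leaves 15 distinct geometric isomers.
Of these, 15 lack any improper symmetry element and so occur as enantiomeric pairs, giving 15 + 15 = 30 stereoisomers in total.

30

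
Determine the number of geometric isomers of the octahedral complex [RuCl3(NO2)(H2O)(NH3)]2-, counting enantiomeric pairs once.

An octahedron has six vertices in three trans pairs; every non-trans pair is cis.
Working through the distinct placements yields 4 geometric isomers: Cl mer (3 arrangements); Cl fac (chiral).

4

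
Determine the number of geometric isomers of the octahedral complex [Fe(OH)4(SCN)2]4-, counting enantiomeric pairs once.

2

The distinct arrangements are (2 in all): SCN trans; SCN cis.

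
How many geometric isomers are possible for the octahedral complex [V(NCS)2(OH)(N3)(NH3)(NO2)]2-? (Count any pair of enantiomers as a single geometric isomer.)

9

Exhaustive case analysis gives 9 geometric isomers.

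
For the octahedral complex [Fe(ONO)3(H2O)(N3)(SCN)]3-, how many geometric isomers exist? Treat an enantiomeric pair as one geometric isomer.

The six octahedral sites form three mutually perpendicular trans pairs.
Systematic placement gives 4 geometric isomers: ONO mer (3 arrangements); ONO fac (chiral).

4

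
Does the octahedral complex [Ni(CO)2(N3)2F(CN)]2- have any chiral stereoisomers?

yes

Systematic placement gives 6 geometric isomers: CO cis, N3 trans; CO cis, N3 cis (3 arrangements, 2 chiral); CO trans, N3 trans; CO trans, N3 cis.
Of these, 2 lack any improper symmetry element and so occur as enantiomeric pairs, giving 6 + 2 = 8 stereoisomers in total.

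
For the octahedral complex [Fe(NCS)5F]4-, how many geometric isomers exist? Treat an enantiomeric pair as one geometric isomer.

The six octahedral sites form three mutually perpendicular trans pairs.
Only one geometric arrangement is possible.

1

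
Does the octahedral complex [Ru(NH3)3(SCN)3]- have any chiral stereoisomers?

There are 2 geometric isomers: NH3 mer; NH3 fac.
Each arrangement has an internal mirror plane or centre of symmetry, so none is chiral.

no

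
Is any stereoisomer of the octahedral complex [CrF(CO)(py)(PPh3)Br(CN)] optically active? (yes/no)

In an octahedral complex each vertex has one trans partner and four cis neighbours.
Systematic enumeration (placing each ligand type in turn and discarding arrangements equivalent by rotation or reflection) gives 15 geometric isomers.
Of these, 15 lack any improper symmetry element and so occur as enantiomeric pairs, giving 15 + 15 = 30 stereoisomers in total.

yes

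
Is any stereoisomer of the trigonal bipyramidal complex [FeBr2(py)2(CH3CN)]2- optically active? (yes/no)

yes

Systematic enumeration (placing each ligand type in turn and discarding arrangements equivalent by rotation or reflection) gives 5 geometric isomers.
One of these lacks any improper symmetry element and so occurs as an enantiomeric pair, giving 5 + 1 = 6 stereoisomers in total.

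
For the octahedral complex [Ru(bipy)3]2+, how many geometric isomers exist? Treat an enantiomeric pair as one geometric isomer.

1

In an octahedral complex each vertex has one trans partner and four cis neighbours.
Each bipy is bidentate and must span two cis positions.
Only one geometric arrangement is possible; it has no improper symmetry element, so it exists as a pair of enantiomers (2 stereoisomers).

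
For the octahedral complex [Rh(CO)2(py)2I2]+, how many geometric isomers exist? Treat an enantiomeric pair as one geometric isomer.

5

An octahedron has six vertices in three trans pairs; every non-trans pair is cis.
Systematic placement gives 5 geometric isomers: CO trans, py trans, I trans; CO trans, py cis, I cis; CO cis, py trans, I cis; CO cis, py cis, I cis (chiral); CO cis, py cis, I trans.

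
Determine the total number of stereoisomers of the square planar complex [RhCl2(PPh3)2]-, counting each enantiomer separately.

2

In a square planar complex each vertex has one trans partner and two cis neighbours.
Systematic placement gives 2 geometric isomers: Cl cis; Cl trans.
Each arrangement has an internal mirror plane or centre of symmetry, so none is chiral.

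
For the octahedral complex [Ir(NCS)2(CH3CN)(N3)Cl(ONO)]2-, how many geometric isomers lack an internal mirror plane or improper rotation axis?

An octahedron has six vertices in three trans pairs; every non-trans pair is cis.
Placing the ligands in turn and identifying arrangements related by rotation or reflection leaves 9 distinct geometric isomers.
Of these, 6 lack any improper symmetry element and so occur as enantiomeric pairs, giving 9 + 6 = 15 stereoisomers in total.

6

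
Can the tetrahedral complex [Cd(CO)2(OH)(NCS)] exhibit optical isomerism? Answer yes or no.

In a tetrahedral complex all four positions are equivalent and every pair of ligands is adjacent — there is no cis/trans distinction.
Only one geometric arrangement is possible.

no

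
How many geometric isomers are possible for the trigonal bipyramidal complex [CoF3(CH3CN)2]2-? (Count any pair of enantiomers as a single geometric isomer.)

3

A trigonal bipyramid has two axial and three equatorial sites, which are chemically inequivalent.
There are 3 geometric isomers: CH3CN both axial; CH3CN one axial, one equatorial; CH3CN both equatorial.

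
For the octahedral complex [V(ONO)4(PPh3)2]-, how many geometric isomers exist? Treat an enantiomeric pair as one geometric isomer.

An octahedron has six vertices in three trans pairs; every non-trans pair is cis.
There are 2 geometric isomers: PPh3 trans; PPh3 cis.

2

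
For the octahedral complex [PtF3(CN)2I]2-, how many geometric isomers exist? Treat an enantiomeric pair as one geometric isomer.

In an octahedral complex each vertex has one trans partner and four cis neighbours.
The distinct arrangements are (3 in all): F mer, CN trans; F fac, CN cis; F mer, CN cis.

3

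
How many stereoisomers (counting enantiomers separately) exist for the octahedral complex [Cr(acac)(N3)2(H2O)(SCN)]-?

6

Each acac is bidentate and must span two cis positions.
There are 4 geometric isomers: N3 cis (3 arrangements, 2 chiral); N3 trans.
Of these, 2 lack any improper symmetry element and so occur as enantiomeric pairs, giving 4 + 2 = 6 stereoisomers in total.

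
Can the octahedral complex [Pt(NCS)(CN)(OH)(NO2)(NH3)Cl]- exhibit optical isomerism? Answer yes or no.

yes

The six octahedral sites form three mutually perpendicular trans pairs.
Exhaustive case analysis gives 15 geometric isomers.
Of these, 15 lack any improper symmetry element and so occur as enantiomeric pairs, giving 15 + 15 = 30 stereoisomers in total.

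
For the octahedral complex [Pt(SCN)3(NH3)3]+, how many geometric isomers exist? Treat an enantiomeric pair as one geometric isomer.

In an octahedral complex each vertex has one trans partner and four cis neighbours.
The distinct arrangements are (2 in all): SCN mer; SCN fac.

2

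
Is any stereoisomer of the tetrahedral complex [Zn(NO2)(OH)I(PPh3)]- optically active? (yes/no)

yes

All four vertices of a tetrahedron are equivalent and mutually adjacent, so cis/trans isomerism cannot arise.
Only one geometric arrangement is possible; it has no improper symmetry element, so it exists as a pair of enantiomers (2 stereoisomers).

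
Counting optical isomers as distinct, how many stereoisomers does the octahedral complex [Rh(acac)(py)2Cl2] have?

In an octahedral complex each vertex has one trans partner and four cis neighbours.
Each acac is bidentate and must span two cis positions.
The distinct arrangements are (3 in all): py cis, Cl trans; py trans, Cl cis; py cis, Cl cis (chiral).
One of these lacks any improper symmetry element and so occurs as an enantiomeric pair, giving 3 + 1 = 4 stereoisomers in total.

4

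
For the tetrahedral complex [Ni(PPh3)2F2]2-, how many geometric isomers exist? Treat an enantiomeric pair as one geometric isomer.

1

All four vertices of a tetrahedron are equivalent and mutually adjacent, so cis/trans isomerism cannot arise.
Only one geometric arrangement is possible.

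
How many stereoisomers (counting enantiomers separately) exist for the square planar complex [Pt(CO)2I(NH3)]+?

A square has two trans pairs of vertices; adjacent vertices are cis.
There are 2 geometric isomers: CO cis; CO trans.
Each arrangement has an internal mirror plane or centre of symmetry, so none is chiral.

2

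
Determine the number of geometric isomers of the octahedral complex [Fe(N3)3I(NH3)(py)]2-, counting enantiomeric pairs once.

4

An octahedron has six vertices in three trans pairs; every non-trans pair is cis.
Working through the distinct placements yields 4 geometric isomers: N3 mer (3 arrangements); N3 fac (chiral).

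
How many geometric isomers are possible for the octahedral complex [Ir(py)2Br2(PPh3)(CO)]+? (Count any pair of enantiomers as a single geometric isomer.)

The six octahedral sites form three mutually perpendicular trans pairs.
The distinct arrangements are (6 in all): py trans, Br trans; py cis, Br trans; py trans, Br cis; py cis, Br cis (3 arrangements, 2 chiral).

6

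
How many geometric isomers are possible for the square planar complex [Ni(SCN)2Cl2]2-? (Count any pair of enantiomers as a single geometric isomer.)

2

A square has two trans pairs of vertices; adjacent vertices are cis.
Systematic placement gives 2 geometric isomers: SCN cis; SCN trans.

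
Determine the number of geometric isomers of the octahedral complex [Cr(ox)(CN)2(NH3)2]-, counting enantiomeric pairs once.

In an octahedral complex each vertex has one trans partner and four cis neighbours.
Each ox is bidentate and must span two cis positions.
There are 3 geometric isomers: CN trans, NH3 cis; CN cis, NH3 cis (chiral); CN cis, NH3 trans.

3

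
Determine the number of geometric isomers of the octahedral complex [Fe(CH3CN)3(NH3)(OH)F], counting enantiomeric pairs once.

Systematic placement gives 4 geometric isomers: CH3CN mer (3 arrangements); CH3CN fac (chiral).

4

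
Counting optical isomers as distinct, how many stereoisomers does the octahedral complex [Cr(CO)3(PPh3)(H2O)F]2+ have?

The six octahedral sites form three mutually perpendicular trans pairs.
The distinct arrangements are (4 in all): CO mer (3 arrangements); CO fac (chiral).
One of these lacks any improper symmetry element and so occurs as an enantiomeric pair, giving 4 + 1 = 5 stereoisomers in total.

5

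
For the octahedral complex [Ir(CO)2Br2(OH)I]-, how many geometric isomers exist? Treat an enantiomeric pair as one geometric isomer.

The distinct arrangements are (6 in all): CO trans, Br trans; CO cis, Br trans; CO cis, Br cis (3 arrangements, 2 chiral); CO trans, Br cis.

6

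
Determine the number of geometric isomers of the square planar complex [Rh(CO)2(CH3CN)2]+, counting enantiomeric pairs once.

The distinct arrangements are (2 in all): CO cis; CO trans.

2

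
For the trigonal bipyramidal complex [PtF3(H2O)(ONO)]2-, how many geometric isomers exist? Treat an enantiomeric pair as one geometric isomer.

4

In a trigonal bipyramid the two axial positions differ from the three equatorial ones.
The distinct arrangements are (4 in all): H2O equatorial, ONO equatorial; H2O axial, ONO equatorial; H2O equatorial, ONO axial; H2O axial, ONO axial.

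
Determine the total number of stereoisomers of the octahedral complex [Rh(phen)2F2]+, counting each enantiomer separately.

3

An octahedron has six vertices in three trans pairs; every non-trans pair is cis.
Each phen is bidentate and must span two cis positions.
Systematic placement gives 2 geometric isomers: F trans; F cis (chiral).
One of these lacks any improper symmetry element and so occurs as an enantiomeric pair, giving 2 + 1 = 3 stereoisomers in total.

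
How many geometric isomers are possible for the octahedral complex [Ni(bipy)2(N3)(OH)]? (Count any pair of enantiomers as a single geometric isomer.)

The six octahedral sites form three mutually perpendicular trans pairs.
Each bipy is bidentate and must span two cis positions.
Systematic placement gives 2 geometric isomers: N3 and OH mutually trans; N3 and OH mutually cis (chiral).

2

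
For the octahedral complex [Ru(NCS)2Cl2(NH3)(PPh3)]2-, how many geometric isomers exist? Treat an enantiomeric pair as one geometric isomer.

In an octahedral complex each vertex has one trans partner and four cis neighbours.
Working through the distinct placements yields 6 geometric isomers: NCS trans, Cl trans; NCS cis, Cl trans; NCS cis, Cl cis (3 arrangements, 2 chiral); NCS trans, Cl cis.

6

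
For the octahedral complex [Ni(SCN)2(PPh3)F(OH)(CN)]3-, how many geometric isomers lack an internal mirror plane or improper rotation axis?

Exhaustive case analysis gives 9 geometric isomers.
Of these, 6 lack any improper symmetry element and so occur as enantiomeric pairs, giving 9 + 6 = 15 stereoisomers in total.

6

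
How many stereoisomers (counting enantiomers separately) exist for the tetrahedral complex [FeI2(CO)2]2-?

All four vertices of a tetrahedron are equivalent and mutually adjacent, so cis/trans isomerism cannot arise.
Only one geometric arrangement is possible.

1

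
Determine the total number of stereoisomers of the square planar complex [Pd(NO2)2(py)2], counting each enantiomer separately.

The distinct arrangements are (2 in all): NO2 cis; NO2 trans.
Each arrangement has an internal mirror plane or centre of symmetry, so none is chiral.

2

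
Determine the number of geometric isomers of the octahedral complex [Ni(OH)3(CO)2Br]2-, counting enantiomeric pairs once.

3

An octahedron has six vertices in three trans pairs; every non-trans pair is cis.
Systematic placement gives 3 geometric isomers: OH mer, CO cis; OH mer, CO trans; OH fac, CO cis.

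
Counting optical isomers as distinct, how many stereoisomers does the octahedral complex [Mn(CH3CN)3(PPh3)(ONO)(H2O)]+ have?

An octahedron has six vertices in three trans pairs; every non-trans pair is cis.
Working through the distinct placements yields 4 geometric isomers: CH3CN mer (3 arrangements); CH3CN fac (chiral).
One of these lacks any improper symmetry element and so occurs as an enantiomeric pair, giving 4 + 1 = 5 stereoisomers in total.

5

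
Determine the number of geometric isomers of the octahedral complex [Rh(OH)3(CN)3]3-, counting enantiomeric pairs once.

An octahedron has six vertices in three trans pairs; every non-trans pair is cis.
The distinct arrangements are (2 in all): OH mer; OH fac.

2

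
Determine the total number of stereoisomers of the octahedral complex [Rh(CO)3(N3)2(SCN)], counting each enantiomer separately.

3

The six octahedral sites form three mutually perpendicular trans pairs.
Systematic placement gives 3 geometric isomers: CO mer, N3 cis; CO mer, N3 trans; CO fac, N3 cis.
Each arrangement has an internal mirror plane or centre of symmetry, so none is chiral.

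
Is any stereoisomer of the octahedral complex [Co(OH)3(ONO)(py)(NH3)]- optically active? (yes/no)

The six octahedral sites form three mutually perpendicular trans pairs.
There are 4 geometric isomers: OH mer (3 arrangements); OH fac (chiral).
One of these lacks any improper symmetry element and so occurs as an enantiomeric pair, giving 4 + 1 = 5 stereoisomers in total.

yes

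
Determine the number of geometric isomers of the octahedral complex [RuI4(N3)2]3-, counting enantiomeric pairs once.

2

The six octahedral sites form three mutually perpendicular trans pairs.
Systematic placement gives 2 geometric isomers: N3 trans; N3 cis.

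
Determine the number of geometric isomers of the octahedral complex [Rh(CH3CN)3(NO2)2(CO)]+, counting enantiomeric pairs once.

An octahedron has six vertices in three trans pairs; every non-trans pair is cis.
There are 3 geometric isomers: CH3CN mer, NO2 trans; CH3CN mer, NO2 cis; CH3CN fac, NO2 cis.

3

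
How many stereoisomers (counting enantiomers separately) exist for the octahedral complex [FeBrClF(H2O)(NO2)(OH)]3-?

30

An octahedron has six vertices in three trans pairs; every non-trans pair is cis.
Placing the ligands in turn and identifying arrangements related by rotation or reflection leaves 15 distinct geometric isomers.
Of these, 15 lack any improper symmetry element and so occur as enantiomeric pairs, giving 15 + 15 = 30 stereoisomers in total.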